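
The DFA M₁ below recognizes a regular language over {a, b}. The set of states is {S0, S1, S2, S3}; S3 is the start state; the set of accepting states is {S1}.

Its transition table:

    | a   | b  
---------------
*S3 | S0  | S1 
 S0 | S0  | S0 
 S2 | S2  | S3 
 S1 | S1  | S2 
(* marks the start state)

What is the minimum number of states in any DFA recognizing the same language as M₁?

Start with accepting vs non-accepting: {S1} | {S0,S2,S3}.
Refine {S0,S2,S3} on symbol b: members go to different blocks, giving {S0,S2} and {S3}.
Split {S0,S2} by δ(·,b) → {S0} and {S2}.
No further refinement is possible. Final partition (4 blocks): {S1} | {S0} | {S3} | {S2}.

4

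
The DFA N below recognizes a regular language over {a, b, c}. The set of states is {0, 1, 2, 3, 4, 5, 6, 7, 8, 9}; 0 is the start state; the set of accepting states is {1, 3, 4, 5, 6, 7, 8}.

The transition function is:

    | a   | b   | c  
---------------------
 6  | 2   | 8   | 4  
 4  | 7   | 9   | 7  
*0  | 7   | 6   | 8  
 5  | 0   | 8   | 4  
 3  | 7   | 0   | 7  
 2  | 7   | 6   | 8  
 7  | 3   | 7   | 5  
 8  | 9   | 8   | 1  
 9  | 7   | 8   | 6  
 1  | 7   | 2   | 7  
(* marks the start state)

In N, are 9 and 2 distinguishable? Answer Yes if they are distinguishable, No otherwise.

No

All states are reachable from the start state.
Initial partition by acceptance: {1,3,4,5,6,7,8} | {0,2,9}.
Split {1,3,4,5,6,7,8} by δ(·,a) → {1,3,4,7} and {5,6,8}.
On input b, block {1,3,4,7} splits into {1,3,4} and {7}.
The partition is now stable with 4 blocks: {1,3,4} | {0,2,9} | {5,6,8} | {7}.
9 and 2 lie in the same block of the stable partition, so they are equivalent — no string distinguishes them.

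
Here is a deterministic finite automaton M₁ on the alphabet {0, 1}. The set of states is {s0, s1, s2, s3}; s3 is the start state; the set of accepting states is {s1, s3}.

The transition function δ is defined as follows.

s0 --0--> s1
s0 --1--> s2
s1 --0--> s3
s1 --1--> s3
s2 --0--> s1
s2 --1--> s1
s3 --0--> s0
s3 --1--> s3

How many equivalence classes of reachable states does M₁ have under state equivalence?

4

Every state is reachable, so we keep all 4.
Initial partition by acceptance: {s1,s3} | {s0,s2}.
On input 0, block {s1,s3} splits into {s1} and {s3}.
Split {s0,s2} by δ(·,1) → {s0} and {s2}.
No further refinement is possible. Final partition (4 blocks): {s1} | {s0} | {s3} | {s2}.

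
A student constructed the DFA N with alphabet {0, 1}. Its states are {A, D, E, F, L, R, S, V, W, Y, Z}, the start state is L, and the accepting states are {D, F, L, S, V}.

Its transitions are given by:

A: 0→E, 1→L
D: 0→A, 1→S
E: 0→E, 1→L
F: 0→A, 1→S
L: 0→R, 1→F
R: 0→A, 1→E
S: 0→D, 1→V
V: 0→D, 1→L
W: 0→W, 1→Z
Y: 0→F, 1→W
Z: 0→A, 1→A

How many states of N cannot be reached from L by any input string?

BFS from L reaches {A, D, E, F, L, R, S, V}; the 3 state(s) W, Y, Z are never visited.

3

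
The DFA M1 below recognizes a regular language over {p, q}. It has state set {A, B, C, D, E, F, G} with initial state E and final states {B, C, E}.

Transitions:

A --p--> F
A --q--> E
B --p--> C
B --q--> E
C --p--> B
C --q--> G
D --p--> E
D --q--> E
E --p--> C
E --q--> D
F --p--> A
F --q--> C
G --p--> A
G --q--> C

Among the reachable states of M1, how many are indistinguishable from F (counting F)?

2

All states are reachable from the start state.
Start with accepting vs non-accepting: {B,C,E} | {A,D,F,G}.
On input q, block {B,C,E} splits into {C,E} and {B}.
Split {C,E} by δ(·,p) → {C} and {E}.
Refine {A,D,F,G} on symbol p: members go to different blocks, giving {A,F,G} and {D}.
Split {A,F,G} by δ(·,q) → {F,G} and {A}.
No further refinement is possible. Final partition (6 blocks): {C} | {F,G} | {B} | {E} | {D} | {A}.
The equivalence class containing F is {F,G}, of size 2.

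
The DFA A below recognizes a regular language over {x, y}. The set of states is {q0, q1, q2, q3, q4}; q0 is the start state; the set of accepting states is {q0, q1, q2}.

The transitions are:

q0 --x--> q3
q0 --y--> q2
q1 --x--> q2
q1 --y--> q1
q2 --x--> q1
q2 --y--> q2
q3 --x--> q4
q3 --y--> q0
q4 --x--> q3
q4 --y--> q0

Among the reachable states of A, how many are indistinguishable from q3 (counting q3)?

2

Start with accepting vs non-accepting: {q0,q1,q2} | {q3,q4}.
Split {q0,q1,q2} by δ(·,x) → {q1,q2} and {q0}.
No further refinement is possible. Final partition (3 blocks): {q1,q2} | {q3,q4} | {q0}.
The equivalence class containing q3 is {q3,q4}, of size 2.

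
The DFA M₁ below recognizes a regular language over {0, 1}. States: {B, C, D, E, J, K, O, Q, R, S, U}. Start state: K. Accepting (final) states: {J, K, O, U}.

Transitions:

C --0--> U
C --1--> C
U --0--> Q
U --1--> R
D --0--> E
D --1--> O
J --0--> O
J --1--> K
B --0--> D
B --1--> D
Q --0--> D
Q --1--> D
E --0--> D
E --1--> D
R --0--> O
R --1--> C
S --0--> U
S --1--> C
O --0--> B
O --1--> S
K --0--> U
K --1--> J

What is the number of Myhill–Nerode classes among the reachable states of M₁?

Initial partition by acceptance: {J,K,O,U} | {B,C,D,E,Q,R,S}.
On input 0, block {J,K,O,U} splits into {O,U} and {J,K}.
Refine {B,C,D,E,Q,R,S} on symbol 0: members go to different blocks, giving {B,D,E,Q} and {C,R,S}.
On input 1, block {B,D,E,Q} splits into {B,E,Q} and {D}.
No further refinement is possible. Final partition (5 blocks): {O,U} | {B,E,Q} | {J,K} | {C,R,S} | {D}.

5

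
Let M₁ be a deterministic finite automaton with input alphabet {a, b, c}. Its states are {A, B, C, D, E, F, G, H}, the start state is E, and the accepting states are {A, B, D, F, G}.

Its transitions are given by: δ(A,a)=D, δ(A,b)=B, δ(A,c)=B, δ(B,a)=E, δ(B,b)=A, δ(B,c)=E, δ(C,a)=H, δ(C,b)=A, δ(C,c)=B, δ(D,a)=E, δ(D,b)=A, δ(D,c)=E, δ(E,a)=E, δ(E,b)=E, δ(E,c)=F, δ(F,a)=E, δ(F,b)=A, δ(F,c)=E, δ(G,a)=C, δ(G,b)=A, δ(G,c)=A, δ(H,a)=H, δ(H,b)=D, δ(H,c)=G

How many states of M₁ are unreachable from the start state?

3

No path from E leads to C, G, H; the other 5 states are all reachable.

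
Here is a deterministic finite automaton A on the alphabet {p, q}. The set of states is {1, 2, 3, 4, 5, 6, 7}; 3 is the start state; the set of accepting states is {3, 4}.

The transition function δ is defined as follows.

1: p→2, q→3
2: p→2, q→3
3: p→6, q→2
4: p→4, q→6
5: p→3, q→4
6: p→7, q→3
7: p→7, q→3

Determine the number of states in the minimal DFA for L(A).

2

Reachable states from the start: {2,3,6,7}. Unreachable: {1,4,5} — drop them.
Initial partition by acceptance: {3} | {2,6,7}.
The partition is now stable with 2 blocks: {3} | {2,6,7}.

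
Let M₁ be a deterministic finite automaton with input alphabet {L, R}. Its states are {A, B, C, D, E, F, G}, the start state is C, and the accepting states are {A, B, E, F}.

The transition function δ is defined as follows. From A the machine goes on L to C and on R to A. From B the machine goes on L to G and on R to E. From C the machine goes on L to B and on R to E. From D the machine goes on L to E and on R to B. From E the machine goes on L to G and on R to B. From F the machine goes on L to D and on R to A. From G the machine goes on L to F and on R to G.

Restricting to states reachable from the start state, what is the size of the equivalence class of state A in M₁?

2

Every state is reachable, so we keep all 7.
Start with accepting vs non-accepting: {A,B,E,F} | {C,D,G}.
Refine {C,D,G} on symbol R: members go to different blocks, giving {C,D} and {G}.
Refine {A,B,E,F} on symbol L: members go to different blocks, giving {A,F} and {B,E}.
No further refinement is possible. Final partition (4 blocks): {A,F} | {C,D} | {G} | {B,E}.
State A belongs to the block {A,F}, which has 2 states.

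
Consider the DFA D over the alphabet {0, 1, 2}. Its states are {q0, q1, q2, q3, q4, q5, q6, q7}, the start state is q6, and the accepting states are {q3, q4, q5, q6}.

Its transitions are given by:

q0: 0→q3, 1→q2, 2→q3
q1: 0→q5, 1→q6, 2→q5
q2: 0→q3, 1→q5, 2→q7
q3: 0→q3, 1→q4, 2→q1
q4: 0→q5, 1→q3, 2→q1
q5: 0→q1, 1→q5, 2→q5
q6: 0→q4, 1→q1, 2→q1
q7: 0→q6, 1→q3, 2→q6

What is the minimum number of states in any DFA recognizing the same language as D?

States {q0,q2,q7} cannot be reached from the start state, so discard them.
Initial partition by acceptance: {q3,q4,q5,q6} | {q1}.
Split {q3,q4,q5,q6} by δ(·,0) → {q3,q4,q6} and {q5}.
On input 0, block {q3,q4,q6} splits into {q3,q6} and {q4}.
On input 0, block {q3,q6} splits into {q3} and {q6}.
The partition is now stable with 5 blocks: {q3} | {q1} | {q5} | {q4} | {q6}.

5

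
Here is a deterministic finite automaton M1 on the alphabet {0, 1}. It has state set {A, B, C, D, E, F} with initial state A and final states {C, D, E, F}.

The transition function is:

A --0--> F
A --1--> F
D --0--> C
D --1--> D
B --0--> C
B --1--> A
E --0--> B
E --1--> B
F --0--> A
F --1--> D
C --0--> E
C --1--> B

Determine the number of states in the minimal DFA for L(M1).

All states are reachable from the start state.
Start with accepting vs non-accepting: {C,D,E,F} | {A,B}.
Refine {C,D,E,F} on symbol 0: members go to different blocks, giving {C,D} and {E,F}.
On input 0, block {C,D} splits into {C} and {D}.
On input 0, block {A,B} splits into {A} and {B}.
Refine {E,F} on symbol 0: members go to different blocks, giving {E} and {F}.
The partition is now stable with 6 blocks: {C} | {A} | {E} | {D} | {B} | {F}.

6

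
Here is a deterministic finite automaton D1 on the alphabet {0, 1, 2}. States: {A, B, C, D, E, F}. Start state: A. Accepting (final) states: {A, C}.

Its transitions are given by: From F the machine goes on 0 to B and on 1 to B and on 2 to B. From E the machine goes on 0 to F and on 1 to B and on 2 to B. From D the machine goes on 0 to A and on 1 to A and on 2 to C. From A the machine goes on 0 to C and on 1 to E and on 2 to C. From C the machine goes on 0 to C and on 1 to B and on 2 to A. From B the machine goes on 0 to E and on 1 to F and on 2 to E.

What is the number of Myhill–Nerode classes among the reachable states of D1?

Reachable states from the start: {A,B,C,E,F}. Unreachable: {D} — drop them.
Start with accepting vs non-accepting: {A,C} | {B,E,F}.
Stable partition: {A,C} | {B,E,F} — 2 equivalence classes.

2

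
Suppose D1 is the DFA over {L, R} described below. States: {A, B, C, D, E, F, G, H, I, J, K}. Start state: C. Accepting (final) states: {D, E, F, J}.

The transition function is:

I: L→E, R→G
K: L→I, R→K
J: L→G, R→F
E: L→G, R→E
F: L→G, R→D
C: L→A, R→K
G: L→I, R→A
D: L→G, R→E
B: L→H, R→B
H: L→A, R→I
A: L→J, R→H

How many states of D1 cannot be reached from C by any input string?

No path from C leads to B; the other 10 states are all reachable.

1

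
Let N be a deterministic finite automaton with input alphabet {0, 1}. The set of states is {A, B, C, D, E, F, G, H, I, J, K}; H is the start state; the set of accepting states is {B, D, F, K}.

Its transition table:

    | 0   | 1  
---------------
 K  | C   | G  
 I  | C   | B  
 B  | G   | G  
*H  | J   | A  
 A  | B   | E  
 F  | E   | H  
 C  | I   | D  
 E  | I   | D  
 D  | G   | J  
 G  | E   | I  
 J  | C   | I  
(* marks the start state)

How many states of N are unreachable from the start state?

2

BFS from H reaches {A, B, C, D, E, G, H, I, J}; the 2 state(s) F, K are never visited.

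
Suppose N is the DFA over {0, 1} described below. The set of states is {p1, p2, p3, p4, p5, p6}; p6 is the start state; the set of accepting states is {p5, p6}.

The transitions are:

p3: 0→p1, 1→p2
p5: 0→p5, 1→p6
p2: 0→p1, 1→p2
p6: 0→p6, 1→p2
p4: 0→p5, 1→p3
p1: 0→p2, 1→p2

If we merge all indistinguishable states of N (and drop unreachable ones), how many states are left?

2

First remove the unreachable states {p3,p4,p5}; 3 states remain.
Start with accepting vs non-accepting: {p6} | {p1,p2}.
The partition is now stable with 2 blocks: {p6} | {p1,p2}.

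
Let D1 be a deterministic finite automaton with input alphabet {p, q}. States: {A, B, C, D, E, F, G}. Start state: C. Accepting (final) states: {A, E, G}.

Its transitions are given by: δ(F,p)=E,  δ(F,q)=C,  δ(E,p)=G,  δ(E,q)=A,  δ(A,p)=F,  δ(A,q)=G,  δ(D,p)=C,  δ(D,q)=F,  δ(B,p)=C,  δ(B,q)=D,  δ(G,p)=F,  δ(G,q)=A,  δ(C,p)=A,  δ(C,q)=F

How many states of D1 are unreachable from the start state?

No path from C leads to B, D; the other 5 states are all reachable.

2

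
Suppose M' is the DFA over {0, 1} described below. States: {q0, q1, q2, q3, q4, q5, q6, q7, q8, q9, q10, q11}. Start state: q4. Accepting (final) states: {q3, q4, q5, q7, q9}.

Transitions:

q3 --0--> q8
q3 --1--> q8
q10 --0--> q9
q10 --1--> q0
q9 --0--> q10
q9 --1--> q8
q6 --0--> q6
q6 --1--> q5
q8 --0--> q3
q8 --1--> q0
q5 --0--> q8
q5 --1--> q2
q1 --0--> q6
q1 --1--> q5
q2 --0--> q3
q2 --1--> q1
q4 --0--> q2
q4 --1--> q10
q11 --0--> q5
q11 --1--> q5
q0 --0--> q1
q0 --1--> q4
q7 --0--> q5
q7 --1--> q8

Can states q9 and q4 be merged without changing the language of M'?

First remove the unreachable states {q7,q11}; 10 states remain.
Start with accepting vs non-accepting: {q3,q4,q5,q9} | {q0,q1,q2,q6,q8,q10}.
Refine {q0,q1,q2,q6,q8,q10} on symbol 0: members go to different blocks, giving {q0,q1,q6} and {q2,q8,q10}.
Stable partition: {q3,q4,q5,q9} | {q0,q1,q6} | {q2,q8,q10} — 3 equivalence classes.
q9 and q4 lie in the same block of the stable partition, so they are equivalent — no string distinguishes them.

Yes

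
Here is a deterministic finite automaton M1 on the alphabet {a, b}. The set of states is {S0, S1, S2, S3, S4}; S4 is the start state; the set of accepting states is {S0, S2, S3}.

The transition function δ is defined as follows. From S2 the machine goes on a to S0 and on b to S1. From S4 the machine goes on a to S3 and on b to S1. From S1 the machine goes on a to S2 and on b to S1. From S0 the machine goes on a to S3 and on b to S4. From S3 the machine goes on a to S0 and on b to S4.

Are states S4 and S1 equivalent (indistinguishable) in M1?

Yes

All states are reachable from the start state.
P0 = {S0,S2,S3} | {S1,S4}.
No further refinement is possible. Final partition (2 blocks): {S0,S2,S3} | {S1,S4}.
S4 and S1 lie in the same block of the stable partition, so they are equivalent — no string distinguishes them.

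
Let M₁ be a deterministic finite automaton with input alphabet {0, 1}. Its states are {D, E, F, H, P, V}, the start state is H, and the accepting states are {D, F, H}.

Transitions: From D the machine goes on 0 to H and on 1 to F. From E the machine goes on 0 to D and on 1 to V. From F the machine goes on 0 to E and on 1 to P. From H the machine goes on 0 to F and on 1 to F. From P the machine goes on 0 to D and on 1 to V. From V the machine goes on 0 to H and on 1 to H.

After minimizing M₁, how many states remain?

5

Start with accepting vs non-accepting: {D,F,H} | {E,P,V}.
On input 0, block {D,F,H} splits into {D,H} and {F}.
On input 0, block {D,H} splits into {H} and {D}.
On input 0, block {E,P,V} splits into {E,P} and {V}.
The partition is now stable with 5 blocks: {H} | {E,P} | {F} | {D} | {V}.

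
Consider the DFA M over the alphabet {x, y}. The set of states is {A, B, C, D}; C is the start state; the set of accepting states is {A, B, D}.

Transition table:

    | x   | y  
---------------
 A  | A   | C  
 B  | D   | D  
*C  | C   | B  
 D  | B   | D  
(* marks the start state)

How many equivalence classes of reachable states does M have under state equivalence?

States {A} cannot be reached from the start state, so discard them.
Initial partition by acceptance: {B,D} | {C}.
The partition is now stable with 2 blocks: {B,D} | {C}.

2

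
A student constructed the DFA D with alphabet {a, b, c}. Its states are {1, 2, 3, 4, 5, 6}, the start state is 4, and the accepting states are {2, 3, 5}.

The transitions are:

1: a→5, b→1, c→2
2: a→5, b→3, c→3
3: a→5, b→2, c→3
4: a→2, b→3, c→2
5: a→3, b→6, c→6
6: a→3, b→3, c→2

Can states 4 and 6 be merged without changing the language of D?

Reachable states from the start: {2,3,4,5,6}. Unreachable: {1} — drop them.
P0 = {2,3,5} | {4,6}.
Refine {2,3,5} on symbol b: members go to different blocks, giving {2,3} and {5}.
Stable partition: {2,3} | {4,6} | {5} — 3 equivalence classes.
4 and 6 lie in the same block of the stable partition, so they are equivalent — no string distinguishes them.

Yes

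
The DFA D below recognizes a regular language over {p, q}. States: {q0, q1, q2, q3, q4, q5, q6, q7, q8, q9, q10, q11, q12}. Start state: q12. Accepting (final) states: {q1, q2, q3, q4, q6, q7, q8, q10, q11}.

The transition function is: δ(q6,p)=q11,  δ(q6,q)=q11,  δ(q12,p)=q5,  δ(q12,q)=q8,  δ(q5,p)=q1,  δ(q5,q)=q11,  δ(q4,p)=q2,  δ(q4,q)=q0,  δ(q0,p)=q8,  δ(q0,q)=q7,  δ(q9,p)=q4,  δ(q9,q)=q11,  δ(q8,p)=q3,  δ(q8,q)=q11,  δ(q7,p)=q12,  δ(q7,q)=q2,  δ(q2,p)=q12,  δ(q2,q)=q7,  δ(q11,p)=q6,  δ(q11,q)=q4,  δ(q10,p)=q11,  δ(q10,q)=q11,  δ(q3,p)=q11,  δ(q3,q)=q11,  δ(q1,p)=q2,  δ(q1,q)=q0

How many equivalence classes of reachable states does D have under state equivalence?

States {q9,q10} cannot be reached from the start state, so discard them.
P0 = {q1,q2,q3,q4,q6,q7,q8,q11} | {q0,q5,q12}.
Refine {q1,q2,q3,q4,q6,q7,q8,q11} on symbol p: members go to different blocks, giving {q1,q3,q4,q6,q8,q11} and {q2,q7}.
On input p, block {q1,q3,q4,q6,q8,q11} splits into {q3,q6,q8,q11} and {q1,q4}.
Split {q3,q6,q8,q11} by δ(·,q) → {q3,q6,q8} and {q11}.
Split {q3,q6,q8} by δ(·,p) → {q3,q6} and {q8}.
Split {q0,q5,q12} by δ(·,p) → {q0} and {q5} and {q12}.
The partition is now stable with 8 blocks: {q3,q6} | {q0} | {q2,q7} | {q1,q4} | {q11} | {q8} | {q5} | {q12}.

8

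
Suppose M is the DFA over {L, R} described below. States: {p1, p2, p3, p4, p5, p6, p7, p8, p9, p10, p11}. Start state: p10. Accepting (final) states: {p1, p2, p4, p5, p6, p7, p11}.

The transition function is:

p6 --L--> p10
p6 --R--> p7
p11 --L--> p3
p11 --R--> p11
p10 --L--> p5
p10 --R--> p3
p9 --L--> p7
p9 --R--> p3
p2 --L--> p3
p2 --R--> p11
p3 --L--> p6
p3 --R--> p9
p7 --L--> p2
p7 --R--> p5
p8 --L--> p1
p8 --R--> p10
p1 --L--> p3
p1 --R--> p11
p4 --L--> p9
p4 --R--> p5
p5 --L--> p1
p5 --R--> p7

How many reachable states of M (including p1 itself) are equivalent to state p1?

3

Reachable states from the start: {p1,p2,p3,p5,p6,p7,p9,p10,p11}. Unreachable: {p4,p8} — drop them.
Initial partition by acceptance: {p1,p2,p5,p6,p7,p11} | {p3,p9,p10}.
Refine {p1,p2,p5,p6,p7,p11} on symbol L: members go to different blocks, giving {p1,p2,p6,p11} and {p5,p7}.
Split {p1,p2,p6,p11} by δ(·,R) → {p1,p2,p11} and {p6}.
Split {p3,p9,p10} by δ(·,L) → {p9,p10} and {p3}.
No further refinement is possible. Final partition (5 blocks): {p1,p2,p11} | {p9,p10} | {p5,p7} | {p6} | {p3}.
State p1 belongs to the block {p1,p2,p11}, which has 3 states.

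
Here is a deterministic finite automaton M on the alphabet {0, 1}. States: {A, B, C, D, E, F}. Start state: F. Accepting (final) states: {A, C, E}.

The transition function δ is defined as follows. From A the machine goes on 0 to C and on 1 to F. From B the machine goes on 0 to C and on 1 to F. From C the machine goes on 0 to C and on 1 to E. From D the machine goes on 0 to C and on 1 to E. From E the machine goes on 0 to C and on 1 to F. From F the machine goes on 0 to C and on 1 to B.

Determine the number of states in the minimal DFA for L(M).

First remove the unreachable states {A,D}; 4 states remain.
Initial partition by acceptance: {C,E} | {B,F}.
Refine {C,E} on symbol 1: members go to different blocks, giving {C} and {E}.
The partition is now stable with 3 blocks: {C} | {B,F} | {E}.

3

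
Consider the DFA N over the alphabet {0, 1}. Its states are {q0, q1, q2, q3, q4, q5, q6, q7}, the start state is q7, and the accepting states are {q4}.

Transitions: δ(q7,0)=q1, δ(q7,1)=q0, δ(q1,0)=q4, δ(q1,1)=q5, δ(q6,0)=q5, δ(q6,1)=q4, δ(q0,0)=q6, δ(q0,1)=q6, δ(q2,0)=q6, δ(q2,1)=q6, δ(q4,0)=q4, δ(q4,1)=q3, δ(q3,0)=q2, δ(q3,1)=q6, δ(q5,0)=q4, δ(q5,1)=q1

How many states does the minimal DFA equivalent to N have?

6

Initial partition by acceptance: {q4} | {q0,q1,q2,q3,q5,q6,q7}.
Refine {q0,q1,q2,q3,q5,q6,q7} on symbol 0: members go to different blocks, giving {q0,q2,q3,q6,q7} and {q1,q5}.
On input 0, block {q0,q2,q3,q6,q7} splits into {q0,q2,q3} and {q6,q7}.
Refine {q0,q2,q3} on symbol 0: members go to different blocks, giving {q0,q2} and {q3}.
Refine {q6,q7} on symbol 1: members go to different blocks, giving {q6} and {q7}.
Stable partition: {q4} | {q0,q2} | {q1,q5} | {q6} | {q3} | {q7} — 6 equivalence classes.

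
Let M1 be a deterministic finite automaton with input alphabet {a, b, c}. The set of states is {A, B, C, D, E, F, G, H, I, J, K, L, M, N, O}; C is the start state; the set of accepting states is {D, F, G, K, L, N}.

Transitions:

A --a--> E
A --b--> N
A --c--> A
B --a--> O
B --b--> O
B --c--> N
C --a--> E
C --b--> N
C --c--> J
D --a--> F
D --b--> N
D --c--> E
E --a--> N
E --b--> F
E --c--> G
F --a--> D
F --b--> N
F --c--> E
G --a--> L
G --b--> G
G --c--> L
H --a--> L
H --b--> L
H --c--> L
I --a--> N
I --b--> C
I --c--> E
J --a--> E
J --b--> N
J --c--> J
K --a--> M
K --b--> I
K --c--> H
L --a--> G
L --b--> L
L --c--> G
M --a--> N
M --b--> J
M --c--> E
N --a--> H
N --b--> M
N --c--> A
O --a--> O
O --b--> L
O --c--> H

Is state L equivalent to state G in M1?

Reachable states from the start: {A,C,D,E,F,G,H,J,L,M,N}. Unreachable: {B,I,K,O} — drop them.
Start with accepting vs non-accepting: {D,F,G,L,N} | {A,C,E,H,J,M}.
Refine {D,F,G,L,N} on symbol a: members go to different blocks, giving {D,F,G,L} and {N}.
Split {D,F,G,L} by δ(·,b) → {D,F} and {G,L}.
Split {A,C,E,H,J,M} by δ(·,a) → {A,C,J} and {E,M} and {H}.
Refine {E,M} on symbol b: members go to different blocks, giving {E} and {M}.
No further refinement is possible. Final partition (7 blocks): {D,F} | {A,C,J} | {N} | {G,L} | {E} | {H} | {M}.
L and G lie in the same block of the stable partition, so they are equivalent — no string distinguishes them.

Yes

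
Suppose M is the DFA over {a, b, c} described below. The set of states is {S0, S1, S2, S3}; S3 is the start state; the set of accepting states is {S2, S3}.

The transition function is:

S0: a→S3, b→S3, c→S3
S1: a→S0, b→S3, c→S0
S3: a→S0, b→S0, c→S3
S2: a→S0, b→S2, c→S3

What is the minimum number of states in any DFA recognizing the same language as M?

States {S1,S2} cannot be reached from the start state, so discard them.
Start with accepting vs non-accepting: {S3} | {S0}.
No further refinement is possible. Final partition (2 blocks): {S3} | {S0}.

2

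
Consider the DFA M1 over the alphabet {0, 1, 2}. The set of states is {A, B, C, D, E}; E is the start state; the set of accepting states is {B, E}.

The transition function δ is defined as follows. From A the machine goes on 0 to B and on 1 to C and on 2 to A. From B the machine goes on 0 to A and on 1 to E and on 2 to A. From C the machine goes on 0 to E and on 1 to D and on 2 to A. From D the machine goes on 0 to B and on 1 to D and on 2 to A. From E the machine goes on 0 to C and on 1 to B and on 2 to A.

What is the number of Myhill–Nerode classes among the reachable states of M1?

2

All states are reachable from the start state.
P0 = {B,E} | {A,C,D}.
The partition is now stable with 2 blocks: {B,E} | {A,C,D}.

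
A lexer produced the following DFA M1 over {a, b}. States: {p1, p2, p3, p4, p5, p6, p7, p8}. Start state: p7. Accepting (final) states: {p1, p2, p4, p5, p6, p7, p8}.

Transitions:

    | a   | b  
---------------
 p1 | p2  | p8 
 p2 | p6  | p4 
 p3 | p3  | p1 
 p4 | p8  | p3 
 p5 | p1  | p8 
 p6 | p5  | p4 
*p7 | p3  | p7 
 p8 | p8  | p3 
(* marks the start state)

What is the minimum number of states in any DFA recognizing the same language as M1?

All states are reachable from the start state.
Start with accepting vs non-accepting: {p1,p2,p4,p5,p6,p7,p8} | {p3}.
Refine {p1,p2,p4,p5,p6,p7,p8} on symbol a: members go to different blocks, giving {p1,p2,p4,p5,p6,p8} and {p7}.
Split {p1,p2,p4,p5,p6,p8} by δ(·,b) → {p1,p2,p5,p6} and {p4,p8}.
The partition is now stable with 4 blocks: {p1,p2,p5,p6} | {p3} | {p7} | {p4,p8}.

4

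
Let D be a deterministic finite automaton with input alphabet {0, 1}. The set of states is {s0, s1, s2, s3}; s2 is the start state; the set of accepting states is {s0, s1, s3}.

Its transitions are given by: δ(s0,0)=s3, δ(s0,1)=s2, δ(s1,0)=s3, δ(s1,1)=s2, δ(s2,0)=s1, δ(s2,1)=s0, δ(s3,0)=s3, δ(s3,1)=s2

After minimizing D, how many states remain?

2

P0 = {s0,s1,s3} | {s2}.
The partition is now stable with 2 blocks: {s0,s1,s3} | {s2}.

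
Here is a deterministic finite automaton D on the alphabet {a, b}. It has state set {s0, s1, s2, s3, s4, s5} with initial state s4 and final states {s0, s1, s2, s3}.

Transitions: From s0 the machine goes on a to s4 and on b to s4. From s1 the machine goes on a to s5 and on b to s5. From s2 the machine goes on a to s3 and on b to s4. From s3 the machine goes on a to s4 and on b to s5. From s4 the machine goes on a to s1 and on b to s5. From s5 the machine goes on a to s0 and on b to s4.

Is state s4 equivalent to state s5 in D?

Yes

First remove the unreachable states {s2,s3}; 4 states remain.
Initial partition by acceptance: {s0,s1} | {s4,s5}.
Stable partition: {s0,s1} | {s4,s5} — 2 equivalence classes.
s4 and s5 lie in the same block of the stable partition, so they are equivalent — no string distinguishes them.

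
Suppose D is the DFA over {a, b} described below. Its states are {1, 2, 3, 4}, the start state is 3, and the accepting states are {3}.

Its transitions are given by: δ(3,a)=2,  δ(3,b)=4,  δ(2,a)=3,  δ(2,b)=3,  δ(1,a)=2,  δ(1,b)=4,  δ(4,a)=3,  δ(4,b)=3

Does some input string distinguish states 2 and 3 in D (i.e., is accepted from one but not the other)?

States {1} cannot be reached from the start state, so discard them.
Initial partition by acceptance: {3} | {2,4}.
Stable partition: {3} | {2,4} — 2 equivalence classes.
2 and 3 end up in different blocks, so they are distinguishable. For instance, the string 'ε' is accepted from only 3.

Yes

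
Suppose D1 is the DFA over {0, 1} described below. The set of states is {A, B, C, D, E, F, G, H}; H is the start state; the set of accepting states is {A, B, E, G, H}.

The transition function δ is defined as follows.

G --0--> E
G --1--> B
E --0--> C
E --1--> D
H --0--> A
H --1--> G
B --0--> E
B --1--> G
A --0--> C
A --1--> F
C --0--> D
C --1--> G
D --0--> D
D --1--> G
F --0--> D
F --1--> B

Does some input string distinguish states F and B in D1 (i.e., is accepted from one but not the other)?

Every state is reachable, so we keep all 8.
P0 = {A,B,E,G,H} | {C,D,F}.
On input 0, block {A,B,E,G,H} splits into {B,G,H} and {A,E}.
The partition is now stable with 3 blocks: {B,G,H} | {C,D,F} | {A,E}.
F and B end up in different blocks, so they are distinguishable. For instance, the string 'ε' is accepted from only B.

Yes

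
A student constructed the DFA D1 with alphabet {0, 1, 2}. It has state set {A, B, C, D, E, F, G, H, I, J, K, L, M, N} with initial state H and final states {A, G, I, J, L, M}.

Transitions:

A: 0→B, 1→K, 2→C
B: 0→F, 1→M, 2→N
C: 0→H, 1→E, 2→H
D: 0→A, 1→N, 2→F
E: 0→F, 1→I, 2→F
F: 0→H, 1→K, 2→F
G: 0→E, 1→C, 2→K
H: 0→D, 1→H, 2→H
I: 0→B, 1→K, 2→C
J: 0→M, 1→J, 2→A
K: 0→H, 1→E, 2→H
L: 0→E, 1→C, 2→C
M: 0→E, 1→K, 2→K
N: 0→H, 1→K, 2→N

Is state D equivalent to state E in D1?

No

First remove the unreachable states {G,J,L}; 11 states remain.
P0 = {A,I,M} | {B,C,D,E,F,H,K,N}.
On input 0, block {B,C,D,E,F,H,K,N} splits into {B,C,E,F,H,K,N} and {D}.
Refine {B,C,E,F,H,K,N} on symbol 0: members go to different blocks, giving {B,C,E,F,K,N} and {H}.
On input 0, block {B,C,E,F,K,N} splits into {C,F,K,N} and {B,E}.
On input 1, block {C,F,K,N} splits into {C,K} and {F,N}.
Stable partition: {A,I,M} | {C,K} | {D} | {H} | {B,E} | {F,N} — 6 equivalence classes.
D and E end up in different blocks, so they are distinguishable. For instance, the string '0' is accepted from only D.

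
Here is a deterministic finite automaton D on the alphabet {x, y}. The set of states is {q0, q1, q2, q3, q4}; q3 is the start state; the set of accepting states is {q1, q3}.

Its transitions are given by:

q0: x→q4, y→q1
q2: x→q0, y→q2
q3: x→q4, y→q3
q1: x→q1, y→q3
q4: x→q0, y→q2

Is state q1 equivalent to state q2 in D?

All states are reachable from the start state.
P0 = {q1,q3} | {q0,q2,q4}.
On input x, block {q1,q3} splits into {q1} and {q3}.
Split {q0,q2,q4} by δ(·,y) → {q2,q4} and {q0}.
The partition is now stable with 4 blocks: {q1} | {q2,q4} | {q3} | {q0}.
q1 and q2 end up in different blocks, so they are distinguishable. For instance, the string 'ε' is accepted from only q1.

No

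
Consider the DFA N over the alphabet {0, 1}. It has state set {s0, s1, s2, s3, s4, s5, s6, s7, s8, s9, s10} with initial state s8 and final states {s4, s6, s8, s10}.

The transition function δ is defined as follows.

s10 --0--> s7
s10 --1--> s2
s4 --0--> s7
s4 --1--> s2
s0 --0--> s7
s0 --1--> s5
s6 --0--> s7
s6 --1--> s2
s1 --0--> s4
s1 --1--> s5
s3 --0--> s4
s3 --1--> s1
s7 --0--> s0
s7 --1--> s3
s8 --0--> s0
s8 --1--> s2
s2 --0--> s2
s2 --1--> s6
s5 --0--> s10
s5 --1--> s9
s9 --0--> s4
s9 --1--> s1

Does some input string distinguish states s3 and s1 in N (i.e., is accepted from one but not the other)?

Every state is reachable, so we keep all 11.
Start with accepting vs non-accepting: {s4,s6,s8,s10} | {s0,s1,s2,s3,s5,s7,s9}.
Split {s0,s1,s2,s3,s5,s7,s9} by δ(·,0) → {s1,s3,s5,s9} and {s0,s2,s7}.
Refine {s0,s2,s7} on symbol 1: members go to different blocks, giving {s0,s7} and {s2}.
The partition is now stable with 4 blocks: {s4,s6,s8,s10} | {s1,s3,s5,s9} | {s0,s7} | {s2}.
s3 and s1 lie in the same block of the stable partition, so they are equivalent — no string distinguishes them.

No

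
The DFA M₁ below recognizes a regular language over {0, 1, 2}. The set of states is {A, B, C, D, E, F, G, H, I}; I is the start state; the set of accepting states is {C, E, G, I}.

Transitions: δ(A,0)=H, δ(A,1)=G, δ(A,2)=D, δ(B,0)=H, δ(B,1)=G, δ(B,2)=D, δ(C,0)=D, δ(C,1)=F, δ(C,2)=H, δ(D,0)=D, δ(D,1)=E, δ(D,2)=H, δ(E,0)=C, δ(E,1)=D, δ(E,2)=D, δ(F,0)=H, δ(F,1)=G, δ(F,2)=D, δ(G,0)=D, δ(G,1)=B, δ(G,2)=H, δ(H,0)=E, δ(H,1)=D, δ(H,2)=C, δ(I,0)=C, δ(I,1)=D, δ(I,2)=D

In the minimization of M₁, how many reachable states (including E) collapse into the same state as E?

2

Reachable states from the start: {B,C,D,E,F,G,H,I}. Unreachable: {A} — drop them.
Initial partition by acceptance: {C,E,G,I} | {B,D,F,H}.
Split {C,E,G,I} by δ(·,0) → {C,G} and {E,I}.
On input 0, block {B,D,F,H} splits into {B,D,F} and {H}.
On input 0, block {B,D,F} splits into {B,F} and {D}.
Stable partition: {C,G} | {B,F} | {E,I} | {H} | {D} — 5 equivalence classes.
The equivalence class containing E is {E,I}, of size 2.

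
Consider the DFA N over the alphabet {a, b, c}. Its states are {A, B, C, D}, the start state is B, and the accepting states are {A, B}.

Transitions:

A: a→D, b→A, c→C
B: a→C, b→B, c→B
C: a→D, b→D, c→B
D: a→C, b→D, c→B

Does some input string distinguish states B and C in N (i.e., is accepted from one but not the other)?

Yes

States {A} cannot be reached from the start state, so discard them.
P0 = {B} | {C,D}.
No further refinement is possible. Final partition (2 blocks): {B} | {C,D}.
B and C end up in different blocks, so they are distinguishable. For instance, the string 'ε' is accepted from only B.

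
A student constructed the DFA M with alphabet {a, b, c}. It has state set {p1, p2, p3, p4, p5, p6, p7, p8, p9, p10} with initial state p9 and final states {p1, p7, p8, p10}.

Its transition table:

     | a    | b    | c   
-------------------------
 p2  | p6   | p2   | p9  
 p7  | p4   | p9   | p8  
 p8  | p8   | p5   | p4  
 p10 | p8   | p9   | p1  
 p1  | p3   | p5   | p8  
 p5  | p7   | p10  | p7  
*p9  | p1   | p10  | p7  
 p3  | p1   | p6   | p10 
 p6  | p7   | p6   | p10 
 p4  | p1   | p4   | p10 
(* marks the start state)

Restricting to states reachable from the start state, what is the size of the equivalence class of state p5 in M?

First remove the unreachable states {p2}; 9 states remain.
P0 = {p1,p7,p8,p10} | {p3,p4,p5,p6,p9}.
Refine {p1,p7,p8,p10} on symbol a: members go to different blocks, giving {p1,p7} and {p8,p10}.
Refine {p3,p4,p5,p6,p9} on symbol b: members go to different blocks, giving {p3,p4,p6} and {p5,p9}.
Split {p8,p10} by δ(·,c) → {p8} and {p10}.
Stable partition: {p1,p7} | {p3,p4,p6} | {p8} | {p5,p9} | {p10} — 5 equivalence classes.
The equivalence class containing p5 is {p5,p9}, of size 2.

2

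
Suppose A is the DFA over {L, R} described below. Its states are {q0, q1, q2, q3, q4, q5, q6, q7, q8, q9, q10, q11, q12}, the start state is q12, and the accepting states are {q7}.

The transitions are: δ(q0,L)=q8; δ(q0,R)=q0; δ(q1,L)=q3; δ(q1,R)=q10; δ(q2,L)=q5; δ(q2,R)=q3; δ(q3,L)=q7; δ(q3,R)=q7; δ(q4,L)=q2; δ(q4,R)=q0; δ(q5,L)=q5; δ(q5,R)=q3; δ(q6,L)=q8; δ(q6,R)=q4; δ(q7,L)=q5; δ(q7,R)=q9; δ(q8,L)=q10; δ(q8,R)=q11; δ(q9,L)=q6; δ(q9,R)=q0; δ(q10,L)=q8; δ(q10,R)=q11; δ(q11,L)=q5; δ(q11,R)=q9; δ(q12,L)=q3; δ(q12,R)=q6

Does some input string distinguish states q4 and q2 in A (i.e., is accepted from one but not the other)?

States {q1} cannot be reached from the start state, so discard them.
Initial partition by acceptance: {q7} | {q0,q2,q3,q4,q5,q6,q8,q9,q10,q11,q12}.
On input L, block {q0,q2,q3,q4,q5,q6,q8,q9,q10,q11,q12} splits into {q0,q2,q4,q5,q6,q8,q9,q10,q11,q12} and {q3}.
Split {q0,q2,q4,q5,q6,q8,q9,q10,q11,q12} by δ(·,L) → {q0,q2,q4,q5,q6,q8,q9,q10,q11} and {q12}.
Split {q0,q2,q4,q5,q6,q8,q9,q10,q11} by δ(·,R) → {q0,q4,q6,q8,q9,q10,q11} and {q2,q5}.
On input L, block {q0,q4,q6,q8,q9,q10,q11} splits into {q0,q6,q8,q9,q10} and {q4,q11}.
On input R, block {q0,q6,q8,q9,q10} splits into {q6,q8,q10} and {q0,q9}.
The partition is now stable with 7 blocks: {q7} | {q6,q8,q10} | {q3} | {q12} | {q2,q5} | {q4,q11} | {q0,q9}.
q4 and q2 end up in different blocks, so they are distinguishable. For instance, the string 'RL' is accepted from only q2.

Yes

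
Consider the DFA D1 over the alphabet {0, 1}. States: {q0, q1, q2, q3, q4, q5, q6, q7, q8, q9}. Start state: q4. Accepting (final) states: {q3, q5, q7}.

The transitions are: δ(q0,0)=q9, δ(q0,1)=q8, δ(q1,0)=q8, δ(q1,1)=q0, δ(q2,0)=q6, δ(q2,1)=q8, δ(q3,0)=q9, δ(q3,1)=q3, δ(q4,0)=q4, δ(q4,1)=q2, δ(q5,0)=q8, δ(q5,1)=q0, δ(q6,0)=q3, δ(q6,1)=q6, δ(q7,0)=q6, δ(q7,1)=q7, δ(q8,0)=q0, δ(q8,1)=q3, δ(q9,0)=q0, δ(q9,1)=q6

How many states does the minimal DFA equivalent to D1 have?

Reachable states from the start: {q0,q2,q3,q4,q6,q8,q9}. Unreachable: {q1,q5,q7} — drop them.
Start with accepting vs non-accepting: {q3} | {q0,q2,q4,q6,q8,q9}.
On input 0, block {q0,q2,q4,q6,q8,q9} splits into {q0,q2,q4,q8,q9} and {q6}.
On input 0, block {q0,q2,q4,q8,q9} splits into {q0,q4,q8,q9} and {q2}.
On input 1, block {q0,q4,q8,q9} splits into {q0} and {q4} and {q8} and {q9}.
No further refinement is possible. Final partition (7 blocks): {q3} | {q0} | {q6} | {q2} | {q4} | {q8} | {q9}.

7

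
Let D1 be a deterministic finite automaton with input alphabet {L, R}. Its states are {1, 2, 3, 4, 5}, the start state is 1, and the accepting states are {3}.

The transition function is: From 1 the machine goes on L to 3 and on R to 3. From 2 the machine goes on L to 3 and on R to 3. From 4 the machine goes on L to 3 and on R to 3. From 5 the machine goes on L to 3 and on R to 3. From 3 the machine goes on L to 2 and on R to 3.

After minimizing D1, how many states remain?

First remove the unreachable states {4,5}; 3 states remain.
Start with accepting vs non-accepting: {3} | {1,2}.
Stable partition: {3} | {1,2} — 2 equivalence classes.

2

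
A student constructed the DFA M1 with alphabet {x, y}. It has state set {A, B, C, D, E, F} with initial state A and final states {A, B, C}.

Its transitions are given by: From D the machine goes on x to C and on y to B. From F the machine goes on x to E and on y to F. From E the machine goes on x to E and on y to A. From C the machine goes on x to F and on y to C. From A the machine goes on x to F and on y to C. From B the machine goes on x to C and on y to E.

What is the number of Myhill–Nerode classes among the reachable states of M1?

3

Reachable states from the start: {A,C,E,F}. Unreachable: {B,D} — drop them.
Start with accepting vs non-accepting: {A,C} | {E,F}.
Refine {E,F} on symbol y: members go to different blocks, giving {E} and {F}.
The partition is now stable with 3 blocks: {A,C} | {E} | {F}.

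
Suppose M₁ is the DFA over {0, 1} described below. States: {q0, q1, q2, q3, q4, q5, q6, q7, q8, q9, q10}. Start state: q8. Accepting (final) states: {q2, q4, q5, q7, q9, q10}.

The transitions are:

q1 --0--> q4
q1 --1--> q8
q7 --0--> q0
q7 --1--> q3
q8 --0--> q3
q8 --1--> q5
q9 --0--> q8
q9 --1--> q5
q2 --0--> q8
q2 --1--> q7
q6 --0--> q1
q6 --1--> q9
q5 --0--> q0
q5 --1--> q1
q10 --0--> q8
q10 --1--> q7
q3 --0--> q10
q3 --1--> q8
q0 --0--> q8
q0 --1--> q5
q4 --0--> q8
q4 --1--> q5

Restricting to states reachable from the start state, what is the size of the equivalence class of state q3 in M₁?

2

Reachable states from the start: {q0,q1,q3,q4,q5,q7,q8,q10}. Unreachable: {q2,q6,q9} — drop them.
P0 = {q4,q5,q7,q10} | {q0,q1,q3,q8}.
Refine {q4,q5,q7,q10} on symbol 1: members go to different blocks, giving {q4,q10} and {q5,q7}.
Split {q0,q1,q3,q8} by δ(·,0) → {q0,q8} and {q1,q3}.
Refine {q0,q8} on symbol 0: members go to different blocks, giving {q0} and {q8}.
No further refinement is possible. Final partition (5 blocks): {q4,q10} | {q0} | {q5,q7} | {q1,q3} | {q8}.
The equivalence class containing q3 is {q1,q3}, of size 2.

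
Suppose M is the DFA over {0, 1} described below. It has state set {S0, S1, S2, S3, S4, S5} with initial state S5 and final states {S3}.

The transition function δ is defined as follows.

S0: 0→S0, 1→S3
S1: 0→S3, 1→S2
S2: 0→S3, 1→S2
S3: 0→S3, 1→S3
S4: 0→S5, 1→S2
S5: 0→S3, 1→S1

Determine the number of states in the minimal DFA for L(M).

First remove the unreachable states {S0,S4}; 4 states remain.
Start with accepting vs non-accepting: {S3} | {S1,S2,S5}.
Stable partition: {S3} | {S1,S2,S5} — 2 equivalence classes.

2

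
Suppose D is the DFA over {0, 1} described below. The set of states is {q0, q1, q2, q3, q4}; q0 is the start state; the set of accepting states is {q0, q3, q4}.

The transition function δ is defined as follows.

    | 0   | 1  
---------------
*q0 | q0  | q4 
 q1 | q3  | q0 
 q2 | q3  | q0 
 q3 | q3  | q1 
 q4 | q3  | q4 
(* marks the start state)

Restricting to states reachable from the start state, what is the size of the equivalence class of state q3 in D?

1

First remove the unreachable states {q2}; 4 states remain.
Initial partition by acceptance: {q0,q3,q4} | {q1}.
On input 1, block {q0,q3,q4} splits into {q0,q4} and {q3}.
Refine {q0,q4} on symbol 0: members go to different blocks, giving {q0} and {q4}.
The partition is now stable with 4 blocks: {q0} | {q1} | {q3} | {q4}.
State q3 belongs to the block {q3}, which has 1 states.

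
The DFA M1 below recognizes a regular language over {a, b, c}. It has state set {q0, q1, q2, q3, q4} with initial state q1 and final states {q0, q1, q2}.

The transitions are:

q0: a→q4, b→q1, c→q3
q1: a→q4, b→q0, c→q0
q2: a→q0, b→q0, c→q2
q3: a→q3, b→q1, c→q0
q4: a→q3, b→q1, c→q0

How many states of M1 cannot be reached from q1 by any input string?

1

BFS from q1 reaches {q0, q1, q3, q4}; the 1 state(s) q2 are never visited.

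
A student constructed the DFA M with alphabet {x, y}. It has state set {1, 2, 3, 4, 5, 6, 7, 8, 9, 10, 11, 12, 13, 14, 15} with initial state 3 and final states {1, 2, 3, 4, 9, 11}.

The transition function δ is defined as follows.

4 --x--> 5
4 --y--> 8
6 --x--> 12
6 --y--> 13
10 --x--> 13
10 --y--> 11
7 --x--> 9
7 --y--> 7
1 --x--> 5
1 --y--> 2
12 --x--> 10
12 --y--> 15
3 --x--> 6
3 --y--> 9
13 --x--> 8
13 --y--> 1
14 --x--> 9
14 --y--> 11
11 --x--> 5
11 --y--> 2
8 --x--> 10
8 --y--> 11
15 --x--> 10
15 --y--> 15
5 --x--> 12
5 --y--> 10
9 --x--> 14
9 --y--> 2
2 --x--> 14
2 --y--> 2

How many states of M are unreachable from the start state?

2

BFS from 3 reaches {1, 2, 3, 5, 6, 8, 9, 10, 11, 12, 13, 14, 15}; the 2 state(s) 4, 7 are never visited.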